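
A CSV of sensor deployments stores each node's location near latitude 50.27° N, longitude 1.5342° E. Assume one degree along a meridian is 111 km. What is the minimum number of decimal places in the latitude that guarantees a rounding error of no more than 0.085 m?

One degree of latitude covers 111000 m.
Rounding to N decimal places gives at most 0.5 × 10⁻ᴺ degrees of error, i.e. 0.5 × 10⁻ᴺ × 111000 m.
Setting 55500 × 10⁻ᴺ ≤ 0.085 gives 10ᴺ ≥ 6.529e+05, i.e. N ≥ 5.81.
N = 5 would give 0.555 m (too coarse); N = 6 gives 0.0555 m ≤ 0.085 m.

6 decimal places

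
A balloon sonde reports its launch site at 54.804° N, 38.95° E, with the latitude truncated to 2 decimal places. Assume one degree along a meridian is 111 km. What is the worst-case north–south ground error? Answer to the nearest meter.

1110 meters

Truncating at 2 decimal places can drop up to a full unit in the last place, so the latitude may be off by as much as 0.01°.
Along the meridian that is 0.01° × 111000 m/° = 1110 m.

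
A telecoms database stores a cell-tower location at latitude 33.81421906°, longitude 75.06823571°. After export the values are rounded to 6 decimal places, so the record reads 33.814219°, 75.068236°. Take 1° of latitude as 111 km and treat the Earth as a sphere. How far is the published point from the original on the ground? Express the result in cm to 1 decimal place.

2.8 cm

Δlat = 33.81421906 − 33.814219 = +0.00000006°; Δlon = 75.06823571 − 75.068236 = -0.00000029°.
North–south shift: 0.00000006 × 111000 = 0.00666 m.
East–west at this latitude: -0.00000029° × 111000 × cos 33.8142° ≈ -0.00000029 × 92223.9 = -0.0267449 m.
Hypotenuse of the two orthogonal shifts: √(0.00666² + 0.0267449²) = 0.0275617 m.
That is 0.0275617 m = 2.7562 cm.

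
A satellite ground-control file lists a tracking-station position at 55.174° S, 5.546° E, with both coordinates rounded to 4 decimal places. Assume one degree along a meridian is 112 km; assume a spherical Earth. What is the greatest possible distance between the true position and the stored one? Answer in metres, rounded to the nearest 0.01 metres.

Rounding to 4 decimal places leaves each coordinate within ±5e-05° of the true value.
N–S: 5e-05° × 112000 m/° = 5.6 m.
E–W at 55.174°: 5e-05° × 112000 × cos 55.174° = 5e-05 × 112000 × 0.5711 ≈ 3.19808 m.
Worst case both components are at the extreme and orthogonal: √(5.6² + 3.19808²) ≈ 6.44885 m.

6.45 metres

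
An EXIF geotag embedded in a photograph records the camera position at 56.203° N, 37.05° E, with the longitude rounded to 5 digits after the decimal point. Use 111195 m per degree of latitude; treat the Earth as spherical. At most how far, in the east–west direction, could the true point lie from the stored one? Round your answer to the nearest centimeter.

Rounding to 5 decimal places leaves the longitude within ±5e-06° of the true value.
At latitude 56.203° a degree of longitude spans 111195 m × cos 56.203° = 111195 × 0.5563 ≈ 61852.5 m.
So at most 5e-06° × 61852.5 ≈ 0.309262 m east–west.
That is 0.309262 m = 30.926 cm.

31 centimeters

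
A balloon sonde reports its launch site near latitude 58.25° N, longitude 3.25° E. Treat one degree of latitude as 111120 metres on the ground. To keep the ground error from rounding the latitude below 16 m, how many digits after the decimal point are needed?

One degree of latitude covers 111120 m.
With N decimal places the half-ulp bound is 0.5·10⁻ᴺ°, or 0.5·10⁻ᴺ × 111120 m on the ground.
Setting 55560 × 10⁻ᴺ ≤ 16 gives 10ᴺ ≥ 3472, i.e. N ≥ 3.54.
So 4 decimal places suffice (5.56 m); 3 would allow up to 55.6 m.

4 decimal places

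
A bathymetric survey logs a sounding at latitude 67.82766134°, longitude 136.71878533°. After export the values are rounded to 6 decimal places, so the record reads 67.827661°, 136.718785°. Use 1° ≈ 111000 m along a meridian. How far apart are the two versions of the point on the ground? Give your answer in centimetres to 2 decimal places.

4.02 centimetres

Δlat = 67.82766134 − 67.827661 = +0.00000034°; Δlon = 136.71878533 − 136.718785 = +0.00000033°.
N–S: 0.00000034° × 111000 m/° = 0.03774 m.
E–W at 67.8277°: 0.00000033° × 111000 × cos 67.8277° = 0.00000033 × 111000 × 0.3774 ≈ 0.0138239 m.
Combined displacement = (0.03774² + 0.0138239²)^½ ≈ 0.0401921 m.
That is 0.0401921 m = 4.0192 cm.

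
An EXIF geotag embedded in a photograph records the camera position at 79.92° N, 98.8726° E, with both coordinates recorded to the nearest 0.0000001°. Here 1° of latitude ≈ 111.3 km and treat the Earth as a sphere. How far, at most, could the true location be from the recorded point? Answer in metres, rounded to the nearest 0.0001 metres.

Rounding to 7 decimal places leaves each coordinate within ±5e-08° of the true value.
Latitude error → 5e-08 × 111300 = 0.005565 m along the meridian.
Longitude error → 5e-08 × 111300 × cos 79.92° = 5e-08 × 111300 × 0.1750 ≈ 0.000974003 m.
The two errors are perpendicular, so the maximum displacement is √(0.005565² + 0.000974003²) ≈ 0.00564959 m.

0.0056 metres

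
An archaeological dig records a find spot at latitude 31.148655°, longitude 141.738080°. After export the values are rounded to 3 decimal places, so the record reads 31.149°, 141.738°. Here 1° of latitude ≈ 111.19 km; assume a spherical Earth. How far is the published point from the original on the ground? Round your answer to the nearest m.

Δlat = 31.148655 − 31.149 = -0.000345°; Δlon = 141.738080 − 141.738 = +0.000080°.
N–S: -0.000345° × 111190 m/° = -38.3605 m.
E–W at 31.149°: 0.000080° × 111190 × cos 31.149° = 0.000080 × 111190 × 0.8558 ≈ 7.61273 m.
Distance: √(38.3605² + 7.61273²) ≈ 39.1086 m.

39 m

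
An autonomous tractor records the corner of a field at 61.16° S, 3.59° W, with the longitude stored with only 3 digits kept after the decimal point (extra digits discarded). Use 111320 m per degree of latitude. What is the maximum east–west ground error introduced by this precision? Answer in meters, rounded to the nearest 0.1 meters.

Truncating at 3 decimal places can drop up to a full unit in the last place, so the longitude may be off by as much as 0.001°.
Parallels shrink by cos φ, so at 61.16° a degree of longitude is 111320 × 0.4824 ≈ 53696.9 m.
East–west error: 0.001° × 53696.9 m/° ≈ 53.6969 m.

53.7 meters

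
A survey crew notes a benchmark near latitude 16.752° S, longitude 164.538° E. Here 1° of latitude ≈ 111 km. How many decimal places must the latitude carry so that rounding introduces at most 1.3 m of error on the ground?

One degree of latitude covers 111000 m.
With N decimal places the half-ulp bound is 0.5·10⁻ᴺ°, or 0.5·10⁻ᴺ × 111000 m on the ground.
Need 0.5 × 111000 × 10⁻ᴺ ≤ 1.3 → 10⁻ᴺ ≤ 2.342e-05, so N ≥ 4.63.
So 5 decimal places suffice (0.555 m); 4 would allow up to 5.55 m.

5 decimal places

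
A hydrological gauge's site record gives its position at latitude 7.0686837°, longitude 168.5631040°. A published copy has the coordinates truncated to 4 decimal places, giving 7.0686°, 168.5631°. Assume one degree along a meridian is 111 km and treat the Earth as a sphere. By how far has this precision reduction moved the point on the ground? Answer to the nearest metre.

9 metres

Δlat = 7.0686837 − 7.0686 = +0.0000837°; Δlon = 168.5631040 − 168.5631 = +0.0000040°.
North–south shift: 0.0000837 × 111000 = 9.2907 m.
E–W at 7.0686°: 0.0000040° × 111000 × cos 7.0686° = 0.0000040 × 111000 × 0.9924 ≈ 0.440625 m.
Distance: √(9.2907² + 0.440625²) ≈ 9.30114 m.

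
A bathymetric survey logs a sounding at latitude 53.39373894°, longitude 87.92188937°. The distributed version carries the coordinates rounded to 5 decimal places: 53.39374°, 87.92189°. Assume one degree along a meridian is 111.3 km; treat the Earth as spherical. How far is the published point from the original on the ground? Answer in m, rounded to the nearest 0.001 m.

0.125 m

Δlat = 53.39373894 − 53.39374 = -0.00000106°; Δlon = 87.92188937 − 87.92189 = -0.00000063°.
N–S: -0.00000106° × 111300 m/° = -0.117978 m.
E–W at 53.3937°: -0.00000063° × 111300 × cos 53.3937° = -0.00000063 × 111300 × 0.5963 ≈ -0.0418128 m.
Combined displacement = (0.117978² + 0.0418128²)^½ ≈ 0.125168 m.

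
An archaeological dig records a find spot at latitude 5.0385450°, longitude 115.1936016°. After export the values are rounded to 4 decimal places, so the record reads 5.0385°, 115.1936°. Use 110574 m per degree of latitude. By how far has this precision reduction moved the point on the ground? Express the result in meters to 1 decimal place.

5.0 meters

The latitude changed by +0.0000450° and the longitude by +0.0000016°.
North–south shift: 0.0000450 × 110574 = 4.97583 m.
E–W at 5.0385°: 0.0000016° × 110574 × cos 5.0385° = 0.0000016 × 110574 × 0.9961 ≈ 0.176235 m.
Hypotenuse of the two orthogonal shifts: √(4.97583² + 0.176235²) = 4.97895 m.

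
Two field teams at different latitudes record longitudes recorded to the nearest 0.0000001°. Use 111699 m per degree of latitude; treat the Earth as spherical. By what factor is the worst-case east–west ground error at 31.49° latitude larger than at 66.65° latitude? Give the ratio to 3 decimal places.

Rounding to 7 decimal places leaves the longitude within ±5e-08° of the true value.
At 31.49°: 5e-08° × 111699 × cos 31.49° = 5e-08 × 111699 × 0.8527 ≈ 0.0047625 m.
At 66.65°: 5e-08° × 111699 × cos 66.65° = 5e-08 × 111699 × 0.3963 ≈ 0.0022136 m.
The ratio reduces to cos 31.49° / cos 66.65° = 0.8527/0.3963 ≈ 2.1515.

2.151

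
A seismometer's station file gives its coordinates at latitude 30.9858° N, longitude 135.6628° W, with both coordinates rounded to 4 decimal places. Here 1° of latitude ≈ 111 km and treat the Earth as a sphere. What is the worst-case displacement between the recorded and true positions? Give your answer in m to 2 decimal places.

7.31 m

Rounding to 4 decimal places leaves each coordinate within ±5e-05° of the true value.
Latitude error → 5e-05 × 111000 = 5.55 m along the meridian.
E–W at 30.9858°: 5e-05° × 111000 × cos 30.9858° = 5e-05 × 111000 × 0.8573 ≈ 4.75799 m.
Combining orthogonally: (5.55² + 4.75799²)^½ ≈ 7.31033 m.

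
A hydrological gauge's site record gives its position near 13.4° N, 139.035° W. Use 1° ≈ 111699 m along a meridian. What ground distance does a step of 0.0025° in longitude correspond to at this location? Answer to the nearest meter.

272 meters

At 13.4° a degree of longitude is 111699 × cos 13.4° ≈ 108658 m, so 0.0025° corresponds to 271.645 m.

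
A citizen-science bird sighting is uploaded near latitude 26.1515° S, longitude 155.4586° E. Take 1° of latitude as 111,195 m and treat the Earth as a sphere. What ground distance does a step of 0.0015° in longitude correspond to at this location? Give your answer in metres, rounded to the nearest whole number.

150 metres

At 26.1515° a degree of longitude is 111195 × cos 26.1515° ≈ 99812.2 m, so 0.0015° corresponds to 149.718 m.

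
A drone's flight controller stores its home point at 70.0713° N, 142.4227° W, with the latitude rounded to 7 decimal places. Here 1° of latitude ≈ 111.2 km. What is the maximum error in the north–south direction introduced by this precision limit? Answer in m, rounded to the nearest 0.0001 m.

0.0056 m

Rounding to 7 decimal places leaves the latitude within ±5e-08° of the true value.
North–south distance: 5e-08° × 111200 m/° = 0.00556 m.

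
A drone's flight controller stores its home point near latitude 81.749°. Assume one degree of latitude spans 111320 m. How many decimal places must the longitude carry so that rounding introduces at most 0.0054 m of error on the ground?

7

At 81.749° one degree of longitude covers 111320 × cos 81.749° ≈ 111320 × 0.1435 ≈ 15975.5 m.
Rounding to N decimal places gives at most 0.5 × 10⁻ᴺ degrees of error, i.e. 0.5 × 10⁻ᴺ × 15975.5 m.
Setting 7987.76 × 10⁻ᴺ ≤ 0.0054 gives 10ᴺ ≥ 1.479e+06, i.e. N ≥ 6.17.
So 7 decimal places suffice (0.000799 m); 6 would allow up to 0.00799 m.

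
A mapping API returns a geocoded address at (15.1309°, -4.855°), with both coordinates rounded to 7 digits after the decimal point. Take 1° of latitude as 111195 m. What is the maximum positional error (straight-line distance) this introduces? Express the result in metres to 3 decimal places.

0.008 metres

Rounding to 7 decimal places leaves each coordinate within ±5e-08° of the true value.
Latitude error → 5e-08 × 111195 = 0.00555975 m along the meridian.
E–W at 15.1309°: 5e-08° × 111195 × cos 15.1309° = 5e-08 × 111195 × 0.9653 ≈ 0.005367 m.
Worst case both components are at the extreme and orthogonal: √(0.00555975² + 0.005367²) ≈ 0.00772758 m.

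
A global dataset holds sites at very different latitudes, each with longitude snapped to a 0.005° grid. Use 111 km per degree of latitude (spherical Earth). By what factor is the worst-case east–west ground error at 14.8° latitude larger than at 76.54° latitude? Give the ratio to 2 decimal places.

4.15

With a 0.005° grid the true value lies within half a step, ±0.005°/2 = ±0.0025°, of the stored one.
Error at 14.8° = 0.0025° × 111000 × cos 14.8° ≈ 277.5 × 0.9668 = 268.29 m.
At 76.54°: 0.0025° × 111000 × cos 76.54° = 0.0025 × 111000 × 0.2328 ≈ 64.593 m.
The ratio reduces to cos 14.8° / cos 76.54° = 0.9668/0.2328 ≈ 4.1536.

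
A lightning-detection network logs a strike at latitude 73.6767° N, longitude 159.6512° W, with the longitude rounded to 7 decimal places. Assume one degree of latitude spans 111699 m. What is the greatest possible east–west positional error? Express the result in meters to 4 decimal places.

0.0016 meters

Rounding to 7 decimal places leaves the longitude within ±5e-08° of the true value.
Parallels shrink by cos φ, so at 73.6767° a degree of longitude is 111699 × 0.2811 ≈ 31393.8 m.
Maximum E–W displacement: 5e-08 × 31393.8 = 0.00156969 m.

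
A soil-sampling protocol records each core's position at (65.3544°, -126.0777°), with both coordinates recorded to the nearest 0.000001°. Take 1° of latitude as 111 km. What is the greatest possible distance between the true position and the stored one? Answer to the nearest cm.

6 cm

Rounding to 6 decimal places leaves each coordinate within ±5e-07° of the true value.
Latitude error → 5e-07 × 111000 = 0.0555 m along the meridian.
East–west component at 65.3544°: 5e-07° × 111000 × cos 65.3544° ≈ 5e-07 × 46287.5 ≈ 0.0231437 m.
The two errors are perpendicular, so the maximum displacement is √(0.0555² + 0.0231437²) ≈ 0.0601322 m.
That is 0.0601322 m = 6.0132 cm.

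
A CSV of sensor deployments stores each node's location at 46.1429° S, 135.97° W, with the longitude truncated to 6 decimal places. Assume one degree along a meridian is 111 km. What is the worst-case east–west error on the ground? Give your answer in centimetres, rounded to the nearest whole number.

Truncating at 6 decimal places can drop up to a full unit in the last place, so the longitude may be off by as much as 1e-06°.
At latitude 46.1429° a degree of longitude spans 111000 m × cos 46.1429° = 111000 × 0.6929 ≈ 76907.7 m.
So at most 1e-06° × 76907.7 ≈ 0.0769077 m east–west.
That is 0.0769077 m = 7.6908 cm.

8 centimetres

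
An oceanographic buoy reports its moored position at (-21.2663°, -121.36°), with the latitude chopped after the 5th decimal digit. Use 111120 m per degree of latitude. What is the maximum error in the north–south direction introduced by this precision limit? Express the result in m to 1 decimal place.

1.1 m

Truncating at 5 decimal places can drop up to a full unit in the last place, so the latitude may be off by as much as 1e-05°.
So the N–S error is at most 1e-05 × 111120 = 1.1112 m.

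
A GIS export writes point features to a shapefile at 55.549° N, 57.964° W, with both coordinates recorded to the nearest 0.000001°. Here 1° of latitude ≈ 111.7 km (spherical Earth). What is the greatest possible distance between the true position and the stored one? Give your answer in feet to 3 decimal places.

0.211 feet

Rounding to 6 decimal places leaves each coordinate within ±5e-07° of the true value.
Latitude error → 5e-07 × 111700 = 0.05585 m along the meridian.
Longitude error → 5e-07 × 111700 × cos 55.549° = 5e-07 × 111700 × 0.5657 ≈ 0.0315944 m.
The two errors are perpendicular, so the maximum displacement is √(0.05585² + 0.0315944²) ≈ 0.0641672 m.
In feet: 0.0641672 m ÷ 0.3048 ≈ 0.21052 ft.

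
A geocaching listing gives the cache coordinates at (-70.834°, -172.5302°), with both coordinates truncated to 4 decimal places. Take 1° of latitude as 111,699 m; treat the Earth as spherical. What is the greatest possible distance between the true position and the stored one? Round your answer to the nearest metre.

Truncating at 4 decimal places can drop up to a full unit in the last place, so each coordinate may be off by as much as 0.0001°.
N–S: 0.0001° × 111699 m/° = 11.1699 m.
E–W at 70.834°: 0.0001° × 111699 × cos 70.834° = 0.0001 × 111699 × 0.3283 ≈ 3.66715 m.
Combining orthogonally: (11.1699² + 3.66715²)^½ ≈ 11.7565 m.

12 metres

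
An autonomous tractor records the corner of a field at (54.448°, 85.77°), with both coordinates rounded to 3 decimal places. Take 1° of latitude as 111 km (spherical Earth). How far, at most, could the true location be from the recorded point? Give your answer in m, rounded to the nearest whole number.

Rounding to 3 decimal places leaves each coordinate within ±0.0005° of the true value.
N–S: 0.0005° × 111000 m/° = 55.5 m.
East–west component at 54.448°: 0.0005° × 111000 × cos 54.448° ≈ 0.0005 × 64540 ≈ 32.27 m.
Worst case both components are at the extreme and orthogonal: √(55.5² + 32.27²) ≈ 64.1997 m.

64 m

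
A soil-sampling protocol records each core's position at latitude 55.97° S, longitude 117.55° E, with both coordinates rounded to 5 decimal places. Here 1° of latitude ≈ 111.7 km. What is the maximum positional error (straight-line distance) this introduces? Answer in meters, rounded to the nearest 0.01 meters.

Rounding to 5 decimal places leaves each coordinate within ±5e-06° of the true value.
North–south component: 5e-06° × 111700 = 0.5585 m.
East–west component at 55.97°: 5e-06° × 111700 × cos 55.97° ≈ 5e-06 × 62510.3 ≈ 0.312552 m.
Worst case both components are at the extreme and orthogonal: √(0.5585² + 0.312552²) ≈ 0.640008 m.

0.64 meters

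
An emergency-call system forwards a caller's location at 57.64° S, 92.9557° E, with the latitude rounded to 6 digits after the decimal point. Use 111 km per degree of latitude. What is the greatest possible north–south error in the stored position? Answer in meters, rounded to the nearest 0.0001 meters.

0.0555 meters

Rounding to 6 decimal places leaves the latitude within ±5e-07° of the true value.
North–south distance: 5e-07° × 111000 m/° = 0.0555 m.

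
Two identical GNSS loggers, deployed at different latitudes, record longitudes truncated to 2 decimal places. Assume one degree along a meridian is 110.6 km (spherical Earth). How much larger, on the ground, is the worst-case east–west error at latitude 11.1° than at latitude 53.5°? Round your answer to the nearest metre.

Truncating at 2 decimal places can drop up to a full unit in the last place, so the longitude may be off by as much as 0.01°.
At 11.1°: 0.01° × 110600 × cos 11.1° = 0.01 × 110600 × 0.9813 ≈ 1085.3 m.
Error at 53.5° = 0.01° × 110600 × cos 53.5° ≈ 1106 × 0.5948 = 657.87 m.
So the lower-latitude error exceeds the higher by 1085.3 − 657.87 = 427.44 m.

427 metres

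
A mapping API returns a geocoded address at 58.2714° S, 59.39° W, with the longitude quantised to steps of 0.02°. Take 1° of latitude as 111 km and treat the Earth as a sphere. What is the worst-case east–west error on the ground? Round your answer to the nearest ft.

1915 ft

With a 0.02° grid the true value lies within half a step, ±0.02°/2 = ±0.01°, of the stored one.
One degree of longitude at 58.2714° is 111000 × cos 58.2714° ≈ 111000 × 0.5259 = 58374.5 m.
East–west error: 0.01° × 58374.5 m/° ≈ 583.745 m.
Converting: 583.745 m × 3.2808 ft/m ≈ 1915.2 ft.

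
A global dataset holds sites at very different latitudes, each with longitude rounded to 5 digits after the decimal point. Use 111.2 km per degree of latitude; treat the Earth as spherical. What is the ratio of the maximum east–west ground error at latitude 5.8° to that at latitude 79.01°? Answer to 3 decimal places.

Rounding to 5 decimal places leaves the longitude within ±5e-06° of the true value.
At 5.8°: 5e-06° × 111200 × cos 5.8° = 5e-06 × 111200 × 0.9949 ≈ 0.55315 m.
Error at 79.01° = 5e-06° × 111200 × cos 79.01° ≈ 0.556 × 0.1906 = 0.10599 m.
Ratio: 0.55315 / 0.10599 = cos 5.8° / cos 79.01° ≈ 5.2187.

5.219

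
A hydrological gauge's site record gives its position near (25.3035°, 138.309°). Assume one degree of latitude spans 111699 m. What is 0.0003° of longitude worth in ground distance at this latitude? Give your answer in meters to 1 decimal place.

30.3 meters

At 25.3035° a degree of longitude is 111699 × cos 25.3035° ≈ 100982 m, so 0.0003° corresponds to 30.2947 m.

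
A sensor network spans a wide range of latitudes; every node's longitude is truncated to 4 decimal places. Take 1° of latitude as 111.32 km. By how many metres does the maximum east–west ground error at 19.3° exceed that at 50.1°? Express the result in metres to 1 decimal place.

Truncating at 4 decimal places can drop up to a full unit in the last place, so the longitude may be off by as much as 0.0001°.
At 19.3°: 0.0001° × 111320 × cos 19.3° = 0.0001 × 111320 × 0.9438 ≈ 10.506 m.
Error at 50.1° = 0.0001° × 111320 × cos 50.1° ≈ 11.132 × 0.6414 = 7.1406 m.
So the lower-latitude error exceeds the higher by 10.506 − 7.1406 = 3.3658 m.

3.4 metres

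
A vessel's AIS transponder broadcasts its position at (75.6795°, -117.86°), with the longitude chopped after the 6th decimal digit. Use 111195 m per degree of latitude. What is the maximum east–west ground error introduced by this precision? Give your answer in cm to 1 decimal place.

Truncating at 6 decimal places can drop up to a full unit in the last place, so the longitude may be off by as much as 1e-06°.
Parallels shrink by cos φ, so at 75.6795° a degree of longitude is 111195 × 0.2473 ≈ 27503.6 m.
Maximum E–W displacement: 1e-06 × 27503.6 = 0.0275036 m.
That is 0.0275036 m = 2.7504 cm.

2.8 cm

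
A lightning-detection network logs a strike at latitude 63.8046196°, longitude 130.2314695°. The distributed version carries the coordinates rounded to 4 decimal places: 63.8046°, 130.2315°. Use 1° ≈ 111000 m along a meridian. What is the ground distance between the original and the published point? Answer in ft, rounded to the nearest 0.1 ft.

8.7 ft

Δlat = 63.8046196 − 63.8046 = +0.0000196°; Δlon = 130.2314695 − 130.2315 = -0.0000305°.
N–S: 0.0000196° × 111000 m/° = 2.1756 m.
E–W at 63.8046°: -0.0000305° × 111000 × cos 63.8046° = -0.0000305 × 111000 × 0.4414 ≈ -1.49447 m.
Combined displacement = (2.1756² + 1.49447²)^½ ≈ 2.63945 m.
In feet: 2.63945 m ÷ 0.3048 ≈ 8.6596 ft.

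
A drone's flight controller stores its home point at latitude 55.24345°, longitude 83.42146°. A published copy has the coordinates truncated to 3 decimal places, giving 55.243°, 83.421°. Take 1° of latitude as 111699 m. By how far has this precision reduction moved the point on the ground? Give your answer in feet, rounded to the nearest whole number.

Δlat = 55.24345 − 55.243 = +0.00045°; Δlon = 83.42146 − 83.421 = +0.00046°.
N–S: 0.00045° × 111699 m/° = 50.2646 m.
E–W at 55.243°: 0.00046° × 111699 × cos 55.243° = 0.00046 × 111699 × 0.5701 ≈ 29.2925 m.
Hypotenuse of the two orthogonal shifts: √(50.2646² + 29.2925²) = 58.1771 m.
In feet: 58.1771 m ÷ 0.3048 ≈ 190.87 ft.

191 feet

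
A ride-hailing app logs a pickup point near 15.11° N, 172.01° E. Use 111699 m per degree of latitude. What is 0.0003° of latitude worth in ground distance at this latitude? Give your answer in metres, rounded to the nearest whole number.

Along a meridian 0.0003° is 0.0003 × 111699 = 33.5097 m.

34 metres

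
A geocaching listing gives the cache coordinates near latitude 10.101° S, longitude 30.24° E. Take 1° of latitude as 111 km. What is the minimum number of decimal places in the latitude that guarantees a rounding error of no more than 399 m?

One degree of latitude covers 111000 m.
N decimal places → at most half a unit in the last place, 0.5 × 10⁻ᴺ° = 111000/2 × 10⁻ᴺ m.
Setting 55500 × 10⁻ᴺ ≤ 399 gives 10ᴺ ≥ 139.1, i.e. N ≥ 2.14.
At 2 places the error can reach 555 m, but 3 places keeps it to 55.5 m.

3 decimal places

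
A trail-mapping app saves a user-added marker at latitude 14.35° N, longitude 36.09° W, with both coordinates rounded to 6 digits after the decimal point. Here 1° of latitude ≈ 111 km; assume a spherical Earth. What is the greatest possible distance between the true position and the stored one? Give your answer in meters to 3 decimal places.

Rounding to 6 decimal places leaves each coordinate within ±5e-07° of the true value.
North–south component: 5e-07° × 111000 = 0.0555 m.
Longitude error → 5e-07 × 111000 × cos 14.35° = 5e-07 × 111000 × 0.9688 ≈ 0.0537684 m.
The two errors are perpendicular, so the maximum displacement is √(0.0555² + 0.0537684²) ≈ 0.0772741 m.

0.077 meters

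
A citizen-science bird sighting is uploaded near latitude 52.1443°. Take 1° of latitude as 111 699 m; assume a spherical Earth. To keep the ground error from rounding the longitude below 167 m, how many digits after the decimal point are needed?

At 52.1443° one degree of longitude covers 111699 × cos 52.1443° ≈ 111699 × 0.6137 ≈ 68546.9 m.
With N decimal places the half-ulp bound is 0.5·10⁻ᴺ°, or 0.5·10⁻ᴺ × 68546.9 m on the ground.
Setting 34273.4 × 10⁻ᴺ ≤ 167 gives 10ᴺ ≥ 205.2, i.e. N ≥ 2.31.
N = 2 would give 343 m (too coarse); N = 3 gives 34.3 m ≤ 167 m.

3 decimal places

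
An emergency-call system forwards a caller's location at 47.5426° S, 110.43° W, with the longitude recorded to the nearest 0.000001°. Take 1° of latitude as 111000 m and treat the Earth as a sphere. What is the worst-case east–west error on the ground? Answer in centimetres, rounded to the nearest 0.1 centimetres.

Rounding to 6 decimal places leaves the longitude within ±5e-07° of the true value.
One degree of longitude at 47.5426° is 111000 × cos 47.5426° ≈ 111000 × 0.6750 = 74929.6 m.
Maximum E–W displacement: 5e-07 × 74929.6 = 0.0374648 m.
That is 0.0374648 m = 3.7465 cm.

3.7 centimetres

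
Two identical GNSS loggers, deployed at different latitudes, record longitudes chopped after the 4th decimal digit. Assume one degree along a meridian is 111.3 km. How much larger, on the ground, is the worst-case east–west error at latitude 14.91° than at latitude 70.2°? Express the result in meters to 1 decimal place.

Truncating at 4 decimal places can drop up to a full unit in the last place, so the longitude may be off by as much as 0.0001°.
At 14.91°: 0.0001° × 111300 × cos 14.91° = 0.0001 × 111300 × 0.9663 ≈ 10.755 m.
Error at 70.2° = 0.0001° × 111300 × cos 70.2° ≈ 11.13 × 0.3387 = 3.7702 m.
So the lower-latitude error exceeds the higher by 10.755 − 3.7702 = 6.9851 m.

7.0 meters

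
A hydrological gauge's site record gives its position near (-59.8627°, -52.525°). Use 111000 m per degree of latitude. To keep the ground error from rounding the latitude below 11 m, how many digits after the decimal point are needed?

One degree of latitude covers 111000 m.
Rounding to N decimal places gives at most 0.5 × 10⁻ᴺ degrees of error, i.e. 0.5 × 10⁻ᴺ × 111000 m.
Need 0.5 × 111000 × 10⁻ᴺ ≤ 11 → 10⁻ᴺ ≤ 1.982e-04, so N ≥ 3.70.
N = 3 would give 55.5 m (too coarse); N = 4 gives 5.55 m ≤ 11 m.

4 decimal places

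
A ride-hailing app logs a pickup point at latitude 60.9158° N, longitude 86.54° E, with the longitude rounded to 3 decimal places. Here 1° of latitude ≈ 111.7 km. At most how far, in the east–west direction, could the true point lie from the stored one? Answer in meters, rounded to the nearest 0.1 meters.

Rounding to 3 decimal places leaves the longitude within ±0.0005° of the true value.
Parallels shrink by cos φ, so at 60.9158° a degree of longitude is 111700 × 0.4861 ≈ 54296.7 m.
So at most 0.0005° × 54296.7 ≈ 27.1484 m east–west.

27.1 meters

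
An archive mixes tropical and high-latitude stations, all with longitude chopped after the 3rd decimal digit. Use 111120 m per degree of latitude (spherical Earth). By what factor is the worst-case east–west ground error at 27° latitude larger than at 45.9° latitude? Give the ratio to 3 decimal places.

1.280

Truncating at 3 decimal places can drop up to a full unit in the last place, so the longitude may be off by as much as 0.001°.
Error at 27° = 0.001° × 111120 × cos 27° ≈ 111.12 × 0.8910 = 99.009 m.
Error at 45.9° = 0.001° × 111120 × cos 45.9° ≈ 111.12 × 0.6959 = 77.33 m.
The ratio reduces to cos 27° / cos 45.9° = 0.8910/0.6959 ≈ 1.2803.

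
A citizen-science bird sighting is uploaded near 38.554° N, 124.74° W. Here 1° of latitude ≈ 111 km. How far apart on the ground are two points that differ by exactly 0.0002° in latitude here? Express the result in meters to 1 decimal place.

22.2 meters

0.0002° × 111000 m/° = 22.2 m.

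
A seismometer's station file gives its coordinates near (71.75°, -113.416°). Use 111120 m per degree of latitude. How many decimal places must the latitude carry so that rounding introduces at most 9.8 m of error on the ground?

One degree of latitude covers 111120 m.
With N decimal places the half-ulp bound is 0.5·10⁻ᴺ°, or 0.5·10⁻ᴺ × 111120 m on the ground.
Need 0.5 × 111120 × 10⁻ᴺ ≤ 9.8 → 10⁻ᴺ ≤ 1.764e-04, so N ≥ 3.75.
N = 3 would give 55.6 m (too coarse); N = 4 gives 5.56 m ≤ 9.8 m.

4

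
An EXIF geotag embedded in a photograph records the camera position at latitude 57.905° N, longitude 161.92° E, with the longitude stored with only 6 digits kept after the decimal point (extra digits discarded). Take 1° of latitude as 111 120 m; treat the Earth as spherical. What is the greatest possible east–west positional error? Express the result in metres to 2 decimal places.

0.06 metres

Truncating at 6 decimal places can drop up to a full unit in the last place, so the longitude may be off by as much as 1e-06°.
At latitude 57.905° a degree of longitude spans 111120 m × cos 57.905° = 111120 × 0.5313 ≈ 59040.8 m.
So at most 1e-06° × 59040.8 ≈ 0.0590408 m east–west.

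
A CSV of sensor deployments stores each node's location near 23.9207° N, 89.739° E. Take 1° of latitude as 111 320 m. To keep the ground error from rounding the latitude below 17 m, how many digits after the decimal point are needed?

4 decimal places

One degree of latitude covers 111320 m.
N decimal places → at most half a unit in the last place, 0.5 × 10⁻ᴺ° = 111320/2 × 10⁻ᴺ m.
Need 0.5 × 111320 × 10⁻ᴺ ≤ 17 → 10⁻ᴺ ≤ 3.054e-04, so N ≥ 3.52.
So 4 decimal places suffice (5.57 m); 3 would allow up to 55.7 m.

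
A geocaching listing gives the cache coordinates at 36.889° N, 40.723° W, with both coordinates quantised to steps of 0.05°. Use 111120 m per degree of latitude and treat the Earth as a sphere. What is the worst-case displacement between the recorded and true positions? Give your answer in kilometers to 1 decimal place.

3.6 kilometers

With a 0.05° grid the true value lies within half a step, ±0.05°/2 = ±0.025°, of the stored one.
Latitude error → 0.025 × 111120 = 2778 m along the meridian.
Longitude error → 0.025 × 111120 × cos 36.889° = 0.025 × 111120 × 0.7998 ≈ 2221.84 m.
The two errors are perpendicular, so the maximum displacement is √(2778² + 2221.84²) ≈ 3557.23 m.
That is 3557.23 m = 3.5572 km.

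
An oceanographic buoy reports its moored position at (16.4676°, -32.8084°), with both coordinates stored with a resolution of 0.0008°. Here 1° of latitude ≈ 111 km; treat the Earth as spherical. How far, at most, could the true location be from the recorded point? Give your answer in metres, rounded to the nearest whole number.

With a 0.0008° grid the true value lies within half a step, ±0.0008°/2 = ±0.0004°, of the stored one.
N–S: 0.0004° × 111000 m/° = 44.4 m.
Longitude error → 0.0004 × 111000 × cos 16.4676° = 0.0004 × 111000 × 0.9590 ≈ 42.5787 m.
The two errors are perpendicular, so the maximum displacement is √(44.4² + 42.5787²) ≈ 61.5167 m.

62 metres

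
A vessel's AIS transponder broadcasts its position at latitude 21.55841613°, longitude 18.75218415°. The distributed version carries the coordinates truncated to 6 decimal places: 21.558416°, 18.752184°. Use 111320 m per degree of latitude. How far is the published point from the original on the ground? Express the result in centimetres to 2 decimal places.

2.12 centimetres

The latitude changed by +0.00000013° and the longitude by +0.00000015°.
North–south shift: 0.00000013 × 111320 = 0.0144716 m.
E–W at 21.5584°: 0.00000015° × 111320 × cos 21.5584° = 0.00000015 × 111320 × 0.9300 ≈ 0.0155299 m.
Hypotenuse of the two orthogonal shifts: √(0.0144716² + 0.0155299²) = 0.0212274 m.
That is 0.0212274 m = 2.1227 cm.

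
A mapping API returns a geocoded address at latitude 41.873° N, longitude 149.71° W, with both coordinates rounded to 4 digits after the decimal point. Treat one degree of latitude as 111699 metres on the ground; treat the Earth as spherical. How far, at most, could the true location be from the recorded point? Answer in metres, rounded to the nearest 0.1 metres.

7.0 metres

Rounding to 4 decimal places leaves each coordinate within ±5e-05° of the true value.
North–south component: 5e-05° × 111699 = 5.58495 m.
Longitude error → 5e-05 × 111699 × cos 41.873° = 5e-05 × 111699 × 0.7446 ≈ 4.1587 m.
Worst case both components are at the extreme and orthogonal: √(5.58495² + 4.1587²) ≈ 6.96322 m.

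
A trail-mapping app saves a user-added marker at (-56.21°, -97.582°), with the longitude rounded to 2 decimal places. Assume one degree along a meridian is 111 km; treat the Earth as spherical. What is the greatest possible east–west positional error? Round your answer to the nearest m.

309 m

Rounding to 2 decimal places leaves the longitude within ±0.005° of the true value.
One degree of longitude at 56.21° is 111000 × cos 56.21° ≈ 111000 × 0.5562 = 61732.7 m.
East–west error: 0.005° × 61732.7 m/° ≈ 308.664 m.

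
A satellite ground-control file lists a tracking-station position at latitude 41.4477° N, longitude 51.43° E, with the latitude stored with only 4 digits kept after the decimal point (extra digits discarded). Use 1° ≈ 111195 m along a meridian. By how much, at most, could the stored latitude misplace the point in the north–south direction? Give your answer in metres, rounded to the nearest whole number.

Truncating at 4 decimal places can drop up to a full unit in the last place, so the latitude may be off by as much as 0.0001°.
North–south distance: 0.0001° × 111195 m/° = 11.1195 m.

11 metres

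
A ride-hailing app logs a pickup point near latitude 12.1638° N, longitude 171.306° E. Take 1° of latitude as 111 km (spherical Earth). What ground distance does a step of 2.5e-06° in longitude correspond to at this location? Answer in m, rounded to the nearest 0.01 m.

2.5e-06° of longitude at 12.1638° is 2.5e-06 × 111000 × cos 12.1638° ≈ 2.5e-06 × 108508 = 0.27127 m.

0.27 m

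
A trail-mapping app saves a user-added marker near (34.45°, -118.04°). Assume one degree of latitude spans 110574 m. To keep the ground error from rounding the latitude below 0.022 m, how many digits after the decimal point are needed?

7

One degree of latitude covers 110574 m.
N decimal places → at most half a unit in the last place, 0.5 × 10⁻ᴺ° = 110574/2 × 10⁻ᴺ m.
Setting 55287 × 10⁻ᴺ ≤ 0.022 gives 10ᴺ ≥ 2.513e+06, i.e. N ≥ 6.40.
At 6 places the error can reach 0.0553 m, but 7 places keeps it to 0.00553 m.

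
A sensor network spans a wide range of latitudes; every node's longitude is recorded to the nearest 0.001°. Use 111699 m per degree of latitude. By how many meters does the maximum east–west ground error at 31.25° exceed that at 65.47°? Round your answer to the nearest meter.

25 meters

Rounding to 3 decimal places leaves the longitude within ±0.0005° of the true value.
At 31.25°: 0.0005° × 111699 × cos 31.25° = 0.0005 × 111699 × 0.8549 ≈ 47.746 m.
At 65.47°: 0.0005° × 111699 × cos 65.47° = 0.0005 × 111699 × 0.4152 ≈ 23.187 m.
Difference: 47.746 − 23.187 = 24.559 m.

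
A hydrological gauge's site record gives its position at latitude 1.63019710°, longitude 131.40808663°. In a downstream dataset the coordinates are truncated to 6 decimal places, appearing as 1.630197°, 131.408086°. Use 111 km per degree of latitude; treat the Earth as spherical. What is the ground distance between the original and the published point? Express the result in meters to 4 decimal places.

0.0708 meters

The latitude changed by +0.00000010° and the longitude by +0.00000063°.
N–S: 0.00000010° × 111000 m/° = 0.0111 m.
E–W at 1.6302°: 0.00000063° × 111000 × cos 1.6302° = 0.00000063 × 111000 × 0.9996 ≈ 0.0699017 m.
Distance: √(0.0111² + 0.0699017²) ≈ 0.0707775 m.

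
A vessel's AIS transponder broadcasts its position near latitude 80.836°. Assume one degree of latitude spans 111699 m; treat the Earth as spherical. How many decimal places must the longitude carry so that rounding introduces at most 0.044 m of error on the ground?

6 decimal places

At 80.836° one degree of longitude covers 111699 × cos 80.836° ≈ 111699 × 0.1593 ≈ 17789.3 m.
Rounding to N decimal places gives at most 0.5 × 10⁻ᴺ degrees of error, i.e. 0.5 × 10⁻ᴺ × 17789.3 m.
Need 0.5 × 17789.3 × 10⁻ᴺ ≤ 0.044 → 10⁻ᴺ ≤ 4.947e-06, so N ≥ 5.31.
So 6 decimal places suffice (0.00889 m); 5 would allow up to 0.0889 m.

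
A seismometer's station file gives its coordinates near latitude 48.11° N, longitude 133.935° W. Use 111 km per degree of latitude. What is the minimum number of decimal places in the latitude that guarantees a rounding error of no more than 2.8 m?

5

One degree of latitude covers 111000 m.
Rounding to N decimal places gives at most 0.5 × 10⁻ᴺ degrees of error, i.e. 0.5 × 10⁻ᴺ × 111000 m.
Need 0.5 × 111000 × 10⁻ᴺ ≤ 2.8 → 10⁻ᴺ ≤ 5.045e-05, so N ≥ 4.30.
So 5 decimal places suffice (0.555 m); 4 would allow up to 5.55 m.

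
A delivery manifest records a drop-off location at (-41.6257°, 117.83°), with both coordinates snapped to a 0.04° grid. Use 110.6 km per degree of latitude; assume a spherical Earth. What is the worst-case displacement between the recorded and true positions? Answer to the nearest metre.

2762 metres

With a 0.04° grid the true value lies within half a step, ±0.04°/2 = ±0.02°, of the stored one.
North–south component: 0.02° × 110600 = 2212 m.
East–west component at 41.6257°: 0.02° × 110600 × cos 41.6257° ≈ 0.02 × 82673.5 ≈ 1653.47 m.
Combining orthogonally: (2212² + 1653.47²)^½ ≈ 2761.69 m.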